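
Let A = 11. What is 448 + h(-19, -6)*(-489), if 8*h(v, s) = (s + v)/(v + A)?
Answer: 16447/64 ≈ 256.98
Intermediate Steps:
h(v, s) = (s + v)/(8*(11 + v)) (h(v, s) = ((s + v)/(v + 11))/8 = ((s + v)/(11 + v))/8 = (s + v)/(8*(11 + v)))
448 + h(-19, -6)*(-489) = 448 + ((-6 - 19)/(8*(11 - 19)))*(-489) = 448 + ((1/8)*(-25)/(-8))*(-489) = 448 + ((1/8)*(-1/8)*(-25))*(-489) = 448 + (25/64)*(-489) = 448 - 12225/64 = 16447/64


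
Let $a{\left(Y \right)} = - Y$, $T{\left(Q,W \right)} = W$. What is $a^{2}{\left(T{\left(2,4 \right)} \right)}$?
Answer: $16$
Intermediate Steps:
$a^{2}{\left(T{\left(2,4 \right)} \right)} = \left(\left(-1\right) 4\right)^{2} = \left(-4\right)^{2} = 16$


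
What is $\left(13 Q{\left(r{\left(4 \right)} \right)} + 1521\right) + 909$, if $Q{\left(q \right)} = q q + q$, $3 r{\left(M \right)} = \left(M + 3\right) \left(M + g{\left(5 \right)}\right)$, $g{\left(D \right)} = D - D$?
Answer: $\frac{33154}{9} \approx 3683.8$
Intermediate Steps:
$g{\left(D \right)} = 0$
$r{\left(M \right)} = \frac{M \left(3 + M\right)}{3}$ ($r{\left(M \right)} = \frac{\left(M + 3\right) \left(M + 0\right)}{3} = \frac{\left(3 + M\right) M}{3} = \frac{M \left(3 + M\right)}{3}$)
$Q{\left(q \right)} = q + q^{2}$ ($Q{\left(q \right)} = q^{2} + q = q + q^{2}$)
$\left(13 Q{\left(r{\left(4 \right)} \right)} + 1521\right) + 909 = \left(13 \cdot \frac{1}{3} \cdot 4 \left(3 + 4\right) \left(1 + \frac{1}{3} \cdot 4 \left(3 + 4\right)\right) + 1521\right) + 909 = \left(13 \cdot \frac{1}{3} \cdot 4 \cdot 7 \left(1 + \frac{1}{3} \cdot 4 \cdot 7\right) + 1521\right) + 909 = \left(13 \frac{28 \left(1 + \frac{28}{3}\right)}{3} + 1521\right) + 909 = \left(13 \cdot \frac{28}{3} \cdot \frac{31}{3} + 1521\right) + 909 = \left(13 \cdot \frac{868}{9} + 1521\right) + 909 = \left(\frac{11284}{9} + 1521\right) + 909 = \frac{24973}{9} + 909 = \frac{33154}{9}$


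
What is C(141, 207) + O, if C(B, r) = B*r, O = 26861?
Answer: 56048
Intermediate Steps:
C(141, 207) + O = 141*207 + 26861 = 29187 + 26861 = 56048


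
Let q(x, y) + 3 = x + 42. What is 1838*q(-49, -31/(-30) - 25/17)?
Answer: -18380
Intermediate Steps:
q(x, y) = 39 + x (q(x, y) = -3 + (x + 42) = -3 + (42 + x) = 39 + x)
1838*q(-49, -31/(-30) - 25/17) = 1838*(39 - 49) = 1838*(-10) = -18380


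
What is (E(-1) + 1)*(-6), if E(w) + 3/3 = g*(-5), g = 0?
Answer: 0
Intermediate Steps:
E(w) = -1 (E(w) = -1 + 0*(-5) = -1 + 0 = -1)
(E(-1) + 1)*(-6) = (-1 + 1)*(-6) = 0*(-6) = 0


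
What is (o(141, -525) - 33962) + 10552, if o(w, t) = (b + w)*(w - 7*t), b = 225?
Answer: 1373246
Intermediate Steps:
o(w, t) = (225 + w)*(w - 7*t)
(o(141, -525) - 33962) + 10552 = ((141² - 1575*(-525) + 225*141 - 7*(-525)*141) - 33962) + 10552 = ((19881 + 826875 + 31725 + 518175) - 33962) + 10552 = (1396656 - 33962) + 10552 = 1362694 + 10552 = 1373246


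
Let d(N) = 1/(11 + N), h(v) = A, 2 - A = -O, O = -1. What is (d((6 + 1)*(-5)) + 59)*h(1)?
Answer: 1415/24 ≈ 58.958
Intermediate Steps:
A = 1 (A = 2 - (-1)*(-1) = 2 - 1*1 = 2 - 1 = 1)
h(v) = 1
(d((6 + 1)*(-5)) + 59)*h(1) = (1/(11 + (6 + 1)*(-5)) + 59)*1 = (1/(11 + 7*(-5)) + 59)*1 = (1/(11 - 35) + 59)*1 = (1/(-24) + 59)*1 = (-1/24 + 59)*1 = (1415/24)*1 = 1415/24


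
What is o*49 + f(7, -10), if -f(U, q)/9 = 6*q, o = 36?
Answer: 2304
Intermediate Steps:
f(U, q) = -54*q
o*49 + f(7, -10) = 36*49 - 54*(-10) = 1764 + 540 = 2304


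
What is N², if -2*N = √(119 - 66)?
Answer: 53/4 ≈ 13.250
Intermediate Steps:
N = -√53/2 (N = -√(119 - 66)/2 = -√53/2 ≈ -3.6401)
N² = (-√53/2)² = 53/4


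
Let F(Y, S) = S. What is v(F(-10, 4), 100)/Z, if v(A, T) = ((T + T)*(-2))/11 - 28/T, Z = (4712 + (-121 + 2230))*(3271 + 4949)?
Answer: -3359/5139623500 ≈ -6.5355e-7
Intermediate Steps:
Z = 56068620 (Z = (4712 + 2109)*8220 = 6821*8220 = 56068620)
v(A, T) = -28/T - 4*T/11 (v(A, T) = ((2*T)*(-2))*(1/11) - 28/T = -4*T*(1/11) - 28/T = -4*T/11 - 28/T = -28/T - 4*T/11)
v(F(-10, 4), 100)/Z = (-28/100 - 4/11*100)/56068620 = (-28*1/100 - 400/11)*(1/56068620) = (-7/25 - 400/11)*(1/56068620) = -10077/275*1/56068620 = -3359/5139623500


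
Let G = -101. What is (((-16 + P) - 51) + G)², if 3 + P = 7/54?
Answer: 85137529/2916 ≈ 29197.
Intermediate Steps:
P = -155/54 (P = -3 + 7/54 = -155/54 ≈ -2.8704)
(((-16 + P) - 51) + G)² = (((-16 - 155/54) - 51) - 101)² = ((-1019/54 - 51) - 101)² = (-3773/54 - 101)² = (-9227/54)² = 85137529/2916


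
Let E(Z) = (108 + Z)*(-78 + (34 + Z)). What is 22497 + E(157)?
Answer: 52442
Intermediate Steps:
E(Z) = (-44 + Z)*(108 + Z) (E(Z) = (108 + Z)*(-44 + Z) = (-44 + Z)*(108 + Z))
22497 + E(157) = 22497 + (-4752 + 157² + 64*157) = 22497 + (-4752 + 24649 + 10048) = 22497 + 29945 = 52442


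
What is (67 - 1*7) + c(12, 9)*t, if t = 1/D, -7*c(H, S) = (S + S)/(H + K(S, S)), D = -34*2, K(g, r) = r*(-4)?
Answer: 114237/1904 ≈ 59.998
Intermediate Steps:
K(g, r) = -4*r
D = -68
c(H, S) = -2*S/(7*(H - 4*S)) (c(H, S) = -(S + S)/(7*(H - 4*S)) = -2*S/(7*(H - 4*S)))
t = -1/68 (t = 1/(-68) = -1/68 ≈ -0.014706)
(67 - 1*7) + c(12, 9)*t = (67 - 1*7) - 2*9/(-28*9 + 7*12)*(-1/68) = (67 - 7) - 2*9/(-252 + 84)*(-1/68) = 60 - 2*9/(-168)*(-1/68) = 60 - 2*9*(-1/168)*(-1/68) = 60 + (3/28)*(-1/68) = 60 - 3/1904 = 114237/1904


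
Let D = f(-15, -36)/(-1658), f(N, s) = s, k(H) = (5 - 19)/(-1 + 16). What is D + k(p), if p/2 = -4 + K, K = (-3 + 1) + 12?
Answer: -11336/12435 ≈ -0.91162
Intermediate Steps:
K = 10 (K = -2 + 12 = 10)
p = 12 (p = 2*(-4 + 10) = 2*6 = 12)
k(H) = -14/15
D = 18/829 (D = -36/(-1658) = -36*(-1/1658) = 18/829 ≈ 0.021713)
D + k(p) = 18/829 - 14/15 = -11336/12435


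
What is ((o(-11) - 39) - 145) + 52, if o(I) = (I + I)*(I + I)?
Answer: 352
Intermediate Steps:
o(I) = 4*I² (o(I) = (2*I)*(2*I) = 4*I²)
((o(-11) - 39) - 145) + 52 = ((4*(-11)² - 39) - 145) + 52 = ((4*121 - 39) - 145) + 52 = ((484 - 39) - 145) + 52 = (445 - 145) + 52 = 300 + 52 = 352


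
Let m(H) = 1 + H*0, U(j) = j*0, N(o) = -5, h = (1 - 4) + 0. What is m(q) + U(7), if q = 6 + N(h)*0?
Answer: 1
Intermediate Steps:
h = -3 (h = -3 + 0 = -3)
U(j) = 0
q = 6 (q = 6 - 5*0 = 6 + 0 = 6)
m(H) = 1 (m(H) = 1 + 0 = 1)
m(q) + U(7) = 1 + 0 = 1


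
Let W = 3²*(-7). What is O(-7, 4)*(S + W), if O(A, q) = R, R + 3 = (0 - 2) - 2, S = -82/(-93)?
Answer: 40439/93 ≈ 434.83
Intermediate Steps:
W = -63 (W = 9*(-7) = -63)
S = 82/93 (S = -82*(-1/93) = 82/93 ≈ 0.88172)
R = -7 (R = -3 + ((0 - 2) - 2) = -3 + (-2 - 2) = -3 - 4 = -7)
O(A, q) = -7
O(-7, 4)*(S + W) = -7*(82/93 - 63) = -7*(-5777/93) = 40439/93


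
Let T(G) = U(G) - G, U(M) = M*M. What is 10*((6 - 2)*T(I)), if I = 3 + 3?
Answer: 1200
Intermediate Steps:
U(M) = M²
I = 6
T(G) = G² - G
10*((6 - 2)*T(I)) = 10*((6 - 2)*(6*(-1 + 6))) = 10*(4*(6*5)) = 10*(4*30) = 10*120 = 1200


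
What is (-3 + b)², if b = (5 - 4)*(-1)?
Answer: 16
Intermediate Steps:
b = -1 (b = 1*(-1) = -1)
(-3 + b)² = (-3 - 1)² = (-4)² = 16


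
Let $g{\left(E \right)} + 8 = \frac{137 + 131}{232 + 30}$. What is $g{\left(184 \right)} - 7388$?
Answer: $- \frac{968742}{131} \approx -7395.0$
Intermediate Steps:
$g{\left(E \right)} = - \frac{914}{131}$ ($g{\left(E \right)} = -8 + \frac{137 + 131}{232 + 30} = -8 + \frac{268}{262} = -8 + 268 \cdot \frac{1}{262} = -8 + \frac{134}{131} = - \frac{914}{131}$)
$g{\left(184 \right)} - 7388 = - \frac{914}{131} - 7388 = - \frac{968742}{131}$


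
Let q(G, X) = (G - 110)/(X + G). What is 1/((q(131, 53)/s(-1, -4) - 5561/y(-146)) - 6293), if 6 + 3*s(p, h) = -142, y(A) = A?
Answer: -1987936/12434367271 ≈ -0.00015987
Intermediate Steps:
q(G, X) = (-110 + G)/(G + X)
s(p, h) = -148/3 (s(p, h) = -2 + (1/3)*(-142) = -2 - 142/3 = -148/3)
1/((q(131, 53)/s(-1, -4) - 5561/y(-146)) - 6293) = 1/((((-110 + 131)/(131 + 53))/(-148/3) - 5561/(-146)) - 6293) = 1/(((21/184)*(-3/148) - 5561*(-1/146)) - 6293) = 1/((((1/184)*21)*(-3/148) + 5561/146) - 6293) = 1/(((21/184)*(-3/148) + 5561/146) - 6293) = 1/((-63/27232 + 5561/146) - 6293) = 1/(75713977/1987936 - 6293) = 1/(-12434367271/1987936) = -1987936/12434367271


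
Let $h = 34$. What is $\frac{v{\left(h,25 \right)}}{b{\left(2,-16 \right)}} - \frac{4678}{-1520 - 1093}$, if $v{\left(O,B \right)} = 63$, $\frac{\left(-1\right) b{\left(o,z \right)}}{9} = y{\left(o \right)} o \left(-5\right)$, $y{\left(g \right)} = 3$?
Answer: $\frac{52877}{26130} \approx 2.0236$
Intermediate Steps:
$b{\left(o,z \right)} = 135 o$ ($b{\left(o,z \right)} = - 9 \cdot 3 o \left(-5\right) = - 9 \left(- 15 o\right) = 135 o$)
$\frac{v{\left(h,25 \right)}}{b{\left(2,-16 \right)}} - \frac{4678}{-1520 - 1093} = \frac{63}{135 \cdot 2} - \frac{4678}{-1520 - 1093} = \frac{63}{270} - \frac{4678}{-1520 - 1093} = 63 \cdot \frac{1}{270} - \frac{4678}{-2613} = \frac{7}{30} - - \frac{4678}{2613} = \frac{7}{30} + \frac{4678}{2613} = \frac{52877}{26130}$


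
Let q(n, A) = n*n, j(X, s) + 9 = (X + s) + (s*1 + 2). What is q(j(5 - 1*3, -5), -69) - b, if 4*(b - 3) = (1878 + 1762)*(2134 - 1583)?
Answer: -501188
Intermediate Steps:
j(X, s) = -7 + X + 2*s (j(X, s) = -9 + ((X + s) + (s*1 + 2)) = -9 + ((X + s) + (s + 2)) = -9 + ((X + s) + (2 + s)) = -9 + (2 + X + 2*s) = -7 + X + 2*s)
b = 501413 (b = 3 + ((1878 + 1762)*(2134 - 1583))/4 = 3 + (3640*551)/4 = 3 + (1/4)*2005640 = 3 + 501410 = 501413)
q(n, A) = n**2
q(j(5 - 1*3, -5), -69) - b = (-7 + (5 - 1*3) + 2*(-5))**2 - 1*501413 = (-7 + (5 - 3) - 10)**2 - 501413 = (-7 + 2 - 10)**2 - 501413 = (-15)**2 - 501413 = 225 - 501413 = -501188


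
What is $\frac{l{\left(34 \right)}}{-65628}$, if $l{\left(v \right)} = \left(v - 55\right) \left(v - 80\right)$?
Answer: $- \frac{161}{10938} \approx -0.014719$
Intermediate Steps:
$l{\left(v \right)} = \left(-80 + v\right) \left(-55 + v\right)$ ($l{\left(v \right)} = \left(-55 + v\right) \left(-80 + v\right) = \left(-80 + v\right) \left(-55 + v\right)$)
$\frac{l{\left(34 \right)}}{-65628} = \frac{4400 + 34^{2} - 4590}{-65628} = \left(4400 + 1156 - 4590\right) \left(- \frac{1}{65628}\right) = 966 \left(- \frac{1}{65628}\right) = - \frac{161}{10938}$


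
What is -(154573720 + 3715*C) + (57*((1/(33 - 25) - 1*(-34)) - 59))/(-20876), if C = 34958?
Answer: -47504204760177/167008 ≈ -2.8444e+8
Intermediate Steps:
-(154573720 + 3715*C) + (57*((1/(33 - 25) - 1*(-34)) - 59))/(-20876) = -3715/(1/(41608 + 34958)) + (57*((1/(33 - 25) - 1*(-34)) - 59))/(-20876) = -3715/(1/76566) + (57*((1/8 + 34) - 59))*(-1/20876) = -3715/1/76566 + (57*((⅛ + 34) - 59))*(-1/20876) = -3715*76566 + (57*(273/8 - 59))*(-1/20876) = -284442690 + (57*(-199/8))*(-1/20876) = -284442690 - 11343/8*(-1/20876) = -284442690 + 11343/167008 = -47504204760177/167008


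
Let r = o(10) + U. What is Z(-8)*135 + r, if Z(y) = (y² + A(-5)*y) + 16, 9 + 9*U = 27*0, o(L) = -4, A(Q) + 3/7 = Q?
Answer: 116605/7 ≈ 16658.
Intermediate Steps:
A(Q) = -3/7 + Q
U = -1 (U = -1 + (27*0)/9 = -1 + (⅑)*0 = -1 + 0 = -1)
Z(y) = 16 + y² - 38*y/7 (Z(y) = (y² + (-3/7 - 5)*y) + 16 = (y² - 38*y/7) + 16 = 16 + y² - 38*y/7)
r = -5 (r = -4 - 1 = -5)
Z(-8)*135 + r = (16 + (-8)² - 38/7*(-8))*135 - 5 = (16 + 64 + 304/7)*135 - 5 = (864/7)*135 - 5 = 116640/7 - 5 = 116605/7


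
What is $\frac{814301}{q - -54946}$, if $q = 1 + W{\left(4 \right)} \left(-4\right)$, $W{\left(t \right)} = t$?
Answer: $\frac{814301}{54931} \approx 14.824$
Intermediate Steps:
$q = -15$ ($q = 1 + 4 \left(-4\right) = 1 - 16 = -15$)
$\frac{814301}{q - -54946} = \frac{814301}{-15 - -54946} = \frac{814301}{-15 + 54946} = \frac{814301}{54931}$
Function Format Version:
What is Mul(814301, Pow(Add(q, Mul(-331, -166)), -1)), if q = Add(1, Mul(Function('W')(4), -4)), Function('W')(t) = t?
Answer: Rational(814301, 54931) ≈ 14.824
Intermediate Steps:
q = -15 (q = Add(1, Mul(4, -4)) = Add(1, -16) = -15)
Mul(814301, Pow(Add(q, Mul(-331, -166)), -1)) = Mul(814301, Pow(Add(-15, Mul(-331, -166)), -1)) = Mul(814301, Pow(Add(-15, 54946), -1)) = Mul(814301, Pow(54931, -1)) = Mul(814301, Rational(1, 54931)) = Rational(814301, 54931)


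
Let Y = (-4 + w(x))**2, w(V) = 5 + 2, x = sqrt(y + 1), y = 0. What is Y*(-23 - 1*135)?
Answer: -1422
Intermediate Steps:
x = 1 (x = sqrt(0 + 1) = sqrt(1) = 1)
w(V) = 7
Y = 9 (Y = (-4 + 7)**2 = 3**2 = 9)
Y*(-23 - 1*135) = 9*(-23 - 1*135) = 9*(-23 - 135) = 9*(-158) = -1422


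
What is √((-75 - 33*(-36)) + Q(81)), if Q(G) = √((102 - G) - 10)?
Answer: √(1113 + √11) ≈ 33.411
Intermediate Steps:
Q(G) = √(92 - G)
√((-75 - 33*(-36)) + Q(81)) = √((-75 - 33*(-36)) + √(92 - 1*81)) = √((-75 + 1188) + √(92 - 81)) = √(1113 + √11)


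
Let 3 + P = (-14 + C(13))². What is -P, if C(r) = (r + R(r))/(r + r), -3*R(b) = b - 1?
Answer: -123997/676 ≈ -183.43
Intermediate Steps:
R(b) = ⅓ - b/3 (R(b) = -(b - 1)/3 = -(-1 + b)/3 = ⅓ - b/3)
C(r) = (⅓ + 2*r/3)/(2*r) (C(r) = (r + (⅓ - r/3))/(r + r) = (⅓ + 2*r/3)/((2*r)) = (⅓ + 2*r/3)*(1/(2*r)) = (⅓ + 2*r/3)/(2*r))
P = 123997/676 (P = -3 + (-14 + (⅙)*(1 + 2*13)/13)² = -3 + (-14 + (⅙)*(1/13)*(1 + 26))² = -3 + (-14 + (⅙)*(1/13)*27)² = -3 + (-14 + 9/26)² = -3 + (-355/26)² = -3 + 126025/676 = 123997/676 ≈ 183.43)
-P = -1*123997/676 = -123997/676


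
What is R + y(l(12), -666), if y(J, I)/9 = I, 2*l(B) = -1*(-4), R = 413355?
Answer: 407361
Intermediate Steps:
l(B) = 2 (l(B) = (-1*(-4))/2 = (½)*4 = 2)
y(J, I) = 9*I
R + y(l(12), -666) = 413355 + 9*(-666) = 413355 - 5994 = 407361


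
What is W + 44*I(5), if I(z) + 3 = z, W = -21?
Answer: 67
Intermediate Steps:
I(z) = -3 + z
W + 44*I(5) = -21 + 44*(-3 + 5) = -21 + 44*2 = -21 + 88 = 67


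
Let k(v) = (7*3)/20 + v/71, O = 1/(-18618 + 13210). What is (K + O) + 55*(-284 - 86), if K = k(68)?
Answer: -39064889803/1919840 ≈ -20348.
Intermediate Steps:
O = -1/5408 (O = 1/(-5408) = -1/5408 ≈ -0.00018491)
k(v) = 21/20 + v/71 (k(v) = 21*(1/20) + v*(1/71) = 21/20 + v/71)
K = 2851/1420 (K = 21/20 + (1/71)*68 = 21/20 + 68/71 = 2851/1420 ≈ 2.0077)
(K + O) + 55*(-284 - 86) = (2851/1420 - 1/5408) + 55*(-284 - 86) = 3854197/1919840 + 55*(-370) = 3854197/1919840 - 20350 = -39064889803/1919840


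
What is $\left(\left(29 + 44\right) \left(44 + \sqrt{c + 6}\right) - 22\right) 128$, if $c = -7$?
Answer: $408320 + 9344 i \approx 4.0832 \cdot 10^{5} + 9344.0 i$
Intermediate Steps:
$\left(\left(29 + 44\right) \left(44 + \sqrt{c + 6}\right) - 22\right) 128 = \left(\left(29 + 44\right) \left(44 + \sqrt{-7 + 6}\right) - 22\right) 128 = \left(73 \left(44 + \sqrt{-1}\right) - 22\right) 128 = \left(73 \left(44 + i\right) - 22\right) 128 = \left(\left(3212 + 73 i\right) - 22\right) 128 = \left(3190 + 73 i\right) 128 = 408320 + 9344 i$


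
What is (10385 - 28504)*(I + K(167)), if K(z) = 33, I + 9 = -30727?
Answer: 556307657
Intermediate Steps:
I = -30736 (I = -9 - 30727 = -30736)
(10385 - 28504)*(I + K(167)) = (10385 - 28504)*(-30736 + 33) = -18119*(-30703) = 556307657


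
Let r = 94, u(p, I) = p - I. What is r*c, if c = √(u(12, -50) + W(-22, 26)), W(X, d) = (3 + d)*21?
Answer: 94*√671 ≈ 2434.9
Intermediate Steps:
W(X, d) = 63 + 21*d
c = √671 (c = √((12 - 1*(-50)) + (63 + 21*26)) = √((12 + 50) + (63 + 546)) = √(62 + 609) = √671 ≈ 25.904)
r*c = 94*√671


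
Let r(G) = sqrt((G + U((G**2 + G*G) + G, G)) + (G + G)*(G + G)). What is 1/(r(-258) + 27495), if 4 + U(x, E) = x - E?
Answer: 27495/755575903 - sqrt(399122)/755575903 ≈ 3.5553e-5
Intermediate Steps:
U(x, E) = -4 + x - E (U(x, E) = -4 + (x - E) = -4 + x - E)
r(G) = sqrt(-4 + G + 6*G**2) (r(G) = sqrt((G + (-4 + ((G**2 + G*G) + G) - G)) + (G + G)*(G + G)) = sqrt((G + (-4 + ((G**2 + G**2) + G) - G)) + (2*G)*(2*G)) = sqrt((G + (-4 + (2*G**2 + G) - G)) + 4*G**2) = sqrt((G + (-4 + (G + 2*G**2) - G)) + 4*G**2) = sqrt((G + (-4 + 2*G**2)) + 4*G**2) = sqrt((-4 + G + 2*G**2) + 4*G**2) = sqrt(-4 + G + 6*G**2))
1/(r(-258) + 27495) = 1/(sqrt(-4 - 258 + 6*(-258)**2) + 27495) = 1/(sqrt(-4 - 258 + 6*66564) + 27495) = 1/(sqrt(-4 - 258 + 399384) + 27495) = 1/(sqrt(399122) + 27495) = 1/(27495 + sqrt(399122))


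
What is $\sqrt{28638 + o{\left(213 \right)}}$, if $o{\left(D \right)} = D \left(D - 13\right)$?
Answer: $\sqrt{71238} \approx 266.9$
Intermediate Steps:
$o{\left(D \right)} = D \left(-13 + D\right)$
$\sqrt{28638 + o{\left(213 \right)}} = \sqrt{28638 + 213 \left(-13 + 213\right)} = \sqrt{28638 + 213 \cdot 200} = \sqrt{28638 + 42600} = \sqrt{71238}$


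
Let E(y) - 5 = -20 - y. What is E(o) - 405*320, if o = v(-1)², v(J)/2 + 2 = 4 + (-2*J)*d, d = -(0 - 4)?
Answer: -130015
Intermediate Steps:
d = 4 (d = -1*(-4) = 4)
v(J) = 4 - 16*J (v(J) = -4 + 2*(4 - 2*J*4) = -4 + 2*(4 - 8*J) = -4 + (8 - 16*J) = 4 - 16*J)
o = 400 (o = (4 - 16*(-1))² = (4 + 16)² = 20² = 400)
E(y) = -15 - y (E(y) = 5 + (-20 - y) = -15 - y)
E(o) - 405*320 = (-15 - 1*400) - 405*320 = (-15 - 400) - 129600 = -415 - 129600 = -130015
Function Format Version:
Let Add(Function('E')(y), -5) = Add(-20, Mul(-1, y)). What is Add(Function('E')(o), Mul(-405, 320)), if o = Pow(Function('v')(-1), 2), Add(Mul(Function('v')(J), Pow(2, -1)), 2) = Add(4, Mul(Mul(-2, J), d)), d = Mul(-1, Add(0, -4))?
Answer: -130015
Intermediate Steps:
d = 4 (d = Mul(-1, -4) = 4)
Function('v')(J) = Add(4, Mul(-16, J)) (Function('v')(J) = Add(-4, Mul(2, Add(4, Mul(Mul(-2, J), 4)))) = Add(-4, Mul(2, Add(4, Mul(-8, J)))) = Add(-4, Add(8, Mul(-16, J))) = Add(4, Mul(-16, J)))
o = 400 (o = Pow(Add(4, Mul(-16, -1)), 2) = Pow(Add(4, 16), 2) = Pow(20, 2) = 400)
Function('E')(y) = Add(-15, Mul(-1, y)) (Function('E')(y) = Add(5, Add(-20, Mul(-1, y))) = Add(-15, Mul(-1, y)))
Add(Function('E')(o), Mul(-405, 320)) = Add(Add(-15, Mul(-1, 400)), Mul(-405, 320)) = Add(Add(-15, -400), -129600) = Add(-415, -129600) = -130015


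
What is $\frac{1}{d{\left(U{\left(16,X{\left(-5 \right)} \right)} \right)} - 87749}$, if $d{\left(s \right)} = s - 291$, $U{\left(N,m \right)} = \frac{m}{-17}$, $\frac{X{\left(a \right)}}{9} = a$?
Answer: $- \frac{17}{1496635} \approx -1.1359 \cdot 10^{-5}$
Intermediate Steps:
$X{\left(a \right)} = 9 a$
$U{\left(N,m \right)} = - \frac{m}{17}$ ($U{\left(N,m \right)} = m \left(- \frac{1}{17}\right) = - \frac{m}{17}$)
$d{\left(s \right)} = -291 + s$
$\frac{1}{d{\left(U{\left(16,X{\left(-5 \right)} \right)} \right)} - 87749} = \frac{1}{\left(-291 - \frac{9 \left(-5\right)}{17}\right) - 87749} = \frac{1}{\left(-291 - - \frac{45}{17}\right) - 87749} = \frac{1}{\left(-291 + \frac{45}{17}\right) - 87749} = \frac{1}{- \frac{4902}{17} - 87749} = \frac{1}{- \frac{1496635}{17}} = - \frac{17}{1496635}$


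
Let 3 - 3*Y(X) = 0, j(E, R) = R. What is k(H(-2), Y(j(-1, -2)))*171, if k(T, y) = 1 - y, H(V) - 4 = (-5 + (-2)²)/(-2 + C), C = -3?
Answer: 0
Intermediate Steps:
Y(X) = 1 (Y(X) = 1 - ⅓*0 = 1 + 0 = 1)
H(V) = 21/5 (H(V) = 4 + (-5 + (-2)²)/(-2 - 3) = 4 + (-5 + 4)/(-5) = 4 - 1*(-⅕) = 4 + ⅕ = 21/5)
k(H(-2), Y(j(-1, -2)))*171 = (1 - 1*1)*171 = (1 - 1)*171 = 0*171 = 0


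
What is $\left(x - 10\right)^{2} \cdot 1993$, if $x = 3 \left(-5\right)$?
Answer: $1245625$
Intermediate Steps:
$x = -15$
$\left(x - 10\right)^{2} \cdot 1993 = \left(-15 - 10\right)^{2} \cdot 1993 = \left(-25\right)^{2} \cdot 1993 = 625 \cdot 1993 = 1245625$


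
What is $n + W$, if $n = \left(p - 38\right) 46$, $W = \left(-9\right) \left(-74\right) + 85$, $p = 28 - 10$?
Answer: $-169$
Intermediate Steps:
$p = 18$
$W = 751$ ($W = 666 + 85 = 751$)
$n = -920$ ($n = \left(18 - 38\right) 46 = \left(-20\right) 46 = -920$)
$n + W = -920 + 751 = -169$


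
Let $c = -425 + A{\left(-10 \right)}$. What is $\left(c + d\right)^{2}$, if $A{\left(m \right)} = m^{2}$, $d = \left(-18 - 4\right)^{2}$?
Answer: $25281$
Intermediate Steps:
$d = 484$ ($d = \left(-22\right)^{2} = 484$)
$c = -325$ ($c = -425 + \left(-10\right)^{2} = -425 + 100 = -325$)
$\left(c + d\right)^{2} = \left(-325 + 484\right)^{2} = 159^{2} = 25281$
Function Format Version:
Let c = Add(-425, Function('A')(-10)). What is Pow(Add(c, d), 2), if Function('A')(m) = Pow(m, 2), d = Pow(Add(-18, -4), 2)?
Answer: 25281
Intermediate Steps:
d = 484 (d = Pow(-22, 2) = 484)
c = -325 (c = Add(-425, Pow(-10, 2)) = Add(-425, 100) = -325)
Pow(Add(c, d), 2) = Pow(Add(-325, 484), 2) = Pow(159, 2) = 25281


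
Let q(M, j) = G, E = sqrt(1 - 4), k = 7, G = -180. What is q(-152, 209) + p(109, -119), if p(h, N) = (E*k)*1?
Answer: -180 + 7*I*sqrt(3) ≈ -180.0 + 12.124*I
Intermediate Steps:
E = I*sqrt(3) (E = sqrt(-3) = I*sqrt(3) ≈ 1.732*I)
q(M, j) = -180
p(h, N) = 7*I*sqrt(3) (p(h, N) = ((I*sqrt(3))*7)*1 = (7*I*sqrt(3))*1 = 7*I*sqrt(3))
q(-152, 209) + p(109, -119) = -180 + 7*I*sqrt(3)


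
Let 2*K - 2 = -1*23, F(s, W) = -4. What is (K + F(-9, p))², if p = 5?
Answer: 841/4 ≈ 210.25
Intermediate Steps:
K = -21/2 (K = 1 + (-1*23)/2 = 1 + (½)*(-23) = 1 - 23/2 = -21/2 ≈ -10.500)
(K + F(-9, p))² = (-21/2 - 4)² = (-29/2)² = 841/4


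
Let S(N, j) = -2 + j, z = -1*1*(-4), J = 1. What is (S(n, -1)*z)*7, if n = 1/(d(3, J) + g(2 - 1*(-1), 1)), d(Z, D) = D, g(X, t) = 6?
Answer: -84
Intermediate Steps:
z = 4 (z = -1*(-4) = 4)
n = ⅐ (n = 1/(1 + 6) = 1/7 = ⅐ ≈ 0.14286)
(S(n, -1)*z)*7 = ((-2 - 1)*4)*7 = -3*4*7 = -12*7 = -84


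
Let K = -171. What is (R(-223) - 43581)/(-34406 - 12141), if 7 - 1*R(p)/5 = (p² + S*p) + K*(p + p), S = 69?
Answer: 596586/46547 ≈ 12.817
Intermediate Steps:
R(p) = 35 - 5*p² + 1365*p (R(p) = 35 - 5*((p² + 69*p) - 171*(p + p)) = 35 - 5*((p² + 69*p) - 342*p) = 35 - 5*(p² - 273*p) = 35 + (-5*p² + 1365*p) = 35 - 5*p² + 1365*p)
(R(-223) - 43581)/(-34406 - 12141) = ((35 - 5*(-223)² + 1365*(-223)) - 43581)/(-34406 - 12141) = ((35 - 5*49729 - 304395) - 43581)/(-46547) = ((35 - 248645 - 304395) - 43581)*(-1/46547) = (-553005 - 43581)*(-1/46547) = -596586*(-1/46547) = 596586/46547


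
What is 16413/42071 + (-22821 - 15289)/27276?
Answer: -577822411/573764298 ≈ -1.0071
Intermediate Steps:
16413/42071 + (-22821 - 15289)/27276 = 16413*(1/42071) - 38110*1/27276 = 16413/42071 - 19055/13638 = -577822411/573764298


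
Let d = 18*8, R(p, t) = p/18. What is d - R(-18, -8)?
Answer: 145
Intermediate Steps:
R(p, t) = p/18 (R(p, t) = p*(1/18) = p/18)
d = 144
d - R(-18, -8) = 144 - (-18)/18 = 144 - 1*(-1) = 144 + 1 = 145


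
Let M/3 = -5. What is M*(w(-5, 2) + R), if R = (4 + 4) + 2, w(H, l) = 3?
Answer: -195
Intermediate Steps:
M = -15 (M = 3*(-5) = -15)
R = 10 (R = 8 + 2 = 10)
M*(w(-5, 2) + R) = -15*(3 + 10) = -15*13 = -195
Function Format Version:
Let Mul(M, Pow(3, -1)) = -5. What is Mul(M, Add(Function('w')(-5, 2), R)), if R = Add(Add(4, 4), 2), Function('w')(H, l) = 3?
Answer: -195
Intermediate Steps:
M = -15 (M = Mul(3, -5) = -15)
R = 10 (R = Add(8, 2) = 10)
Mul(M, Add(Function('w')(-5, 2), R)) = Mul(-15, Add(3, 10)) = Mul(-15, 13) = -195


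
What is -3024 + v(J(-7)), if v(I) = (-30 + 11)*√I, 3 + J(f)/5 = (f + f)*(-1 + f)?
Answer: -3024 - 19*√545 ≈ -3467.6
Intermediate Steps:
J(f) = -15 + 10*f*(-1 + f) (J(f) = -15 + 5*((f + f)*(-1 + f)) = -15 + 5*((2*f)*(-1 + f)) = -15 + 5*(2*f*(-1 + f)) = -15 + 10*f*(-1 + f))
v(I) = -19*√I
-3024 + v(J(-7)) = -3024 - 19*√(-15 - 10*(-7) + 10*(-7)²) = -3024 - 19*√(-15 + 70 + 10*49) = -3024 - 19*√(-15 + 70 + 490) = -3024 - 19*√545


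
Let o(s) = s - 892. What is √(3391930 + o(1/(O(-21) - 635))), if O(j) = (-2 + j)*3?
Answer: √26260198261/88 ≈ 1841.5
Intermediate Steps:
O(j) = -6 + 3*j
o(s) = -892 + s
√(3391930 + o(1/(O(-21) - 635))) = √(3391930 + (-892 + 1/((-6 + 3*(-21)) - 635))) = √(3391930 + (-892 + 1/((-6 - 63) - 635))) = √(3391930 + (-892 + 1/(-69 - 635))) = √(3391930 + (-892 + 1/(-704))) = √(3391930 + (-892 - 1/704)) = √(3391930 - 627969/704) = √(2387290751/704) = √26260198261/88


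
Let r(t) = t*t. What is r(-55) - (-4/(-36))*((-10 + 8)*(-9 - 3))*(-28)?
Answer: 9299/3 ≈ 3099.7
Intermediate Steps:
r(t) = t²
r(-55) - (-4/(-36))*((-10 + 8)*(-9 - 3))*(-28) = (-55)² - (-4/(-36))*((-10 + 8)*(-9 - 3))*(-28) = 3025 - (-4*(-1/36))*(-2*(-12))*(-28) = 3025 - (⅑)*24*(-28) = 3025 - 8*(-28)/3 = 3025 - 1*(-224/3) = 3025 + 224/3 = 9299/3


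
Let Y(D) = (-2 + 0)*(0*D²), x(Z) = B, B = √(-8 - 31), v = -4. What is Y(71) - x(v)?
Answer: -I*√39 ≈ -6.245*I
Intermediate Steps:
B = I*√39 (B = √(-39) = I*√39 ≈ 6.245*I)
x(Z) = I*√39
Y(D) = 0 (Y(D) = -2*0 = 0)
Y(71) - x(v) = 0 - I*√39 = -I*√39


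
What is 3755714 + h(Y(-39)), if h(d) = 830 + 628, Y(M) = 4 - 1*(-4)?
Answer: 3757172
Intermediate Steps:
Y(M) = 8 (Y(M) = 4 + 4 = 8)
h(d) = 1458
3755714 + h(Y(-39)) = 3755714 + 1458 = 3757172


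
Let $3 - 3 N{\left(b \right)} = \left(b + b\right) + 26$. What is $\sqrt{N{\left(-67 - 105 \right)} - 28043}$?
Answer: $12 i \sqrt{194} \approx 167.14 i$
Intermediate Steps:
$N{\left(b \right)} = - \frac{23}{3} - \frac{2 b}{3}$ ($N{\left(b \right)} = 1 - \frac{\left(b + b\right) + 26}{3} = 1 - \frac{2 b + 26}{3} = 1 - \frac{26 + 2 b}{3} = 1 - \left(\frac{26}{3} + \frac{2 b}{3}\right) = - \frac{23}{3} - \frac{2 b}{3}$)
$\sqrt{N{\left(-67 - 105 \right)} - 28043} = \sqrt{\left(- \frac{23}{3} - \frac{2 \left(-67 - 105\right)}{3}\right) - 28043} = \sqrt{\left(- \frac{23}{3} - - \frac{344}{3}\right) - 28043} = \sqrt{\left(- \frac{23}{3} + \frac{344}{3}\right) - 28043} = \sqrt{107 - 28043} = \sqrt{-27936} = 12 i \sqrt{194}$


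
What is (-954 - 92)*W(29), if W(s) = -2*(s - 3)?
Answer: 54392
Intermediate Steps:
W(s) = 6 - 2*s (W(s) = -2*(-3 + s) = 6 - 2*s)
(-954 - 92)*W(29) = (-954 - 92)*(6 - 2*29) = -1046*(6 - 58) = -1046*(-52) = 54392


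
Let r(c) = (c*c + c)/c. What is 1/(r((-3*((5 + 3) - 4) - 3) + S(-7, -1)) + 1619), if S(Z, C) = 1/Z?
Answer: 7/11234 ≈ 0.00062311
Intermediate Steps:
r(c) = (c + c²)/c (r(c) = (c² + c)/c = (c + c²)/c)
1/(r((-3*((5 + 3) - 4) - 3) + S(-7, -1)) + 1619) = 1/((1 + ((-3*((5 + 3) - 4) - 3) + 1/(-7))) + 1619) = 1/((1 + ((-3*(8 - 4) - 3) - ⅐)) + 1619) = 1/((1 + ((-3*4 - 3) - ⅐)) + 1619) = 1/((1 + ((-12 - 3) - ⅐)) + 1619) = 1/((1 + (-15 - ⅐)) + 1619) = 1/((1 - 106/7) + 1619) = 1/(-99/7 + 1619) = 1/(11234/7) = 7/11234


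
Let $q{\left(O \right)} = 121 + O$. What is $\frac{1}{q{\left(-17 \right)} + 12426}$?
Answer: $\frac{1}{12530} \approx 7.9808 \cdot 10^{-5}$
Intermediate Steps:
$\frac{1}{q{\left(-17 \right)} + 12426} = \frac{1}{\left(121 - 17\right) + 12426} = \frac{1}{104 + 12426} = \frac{1}{12530}$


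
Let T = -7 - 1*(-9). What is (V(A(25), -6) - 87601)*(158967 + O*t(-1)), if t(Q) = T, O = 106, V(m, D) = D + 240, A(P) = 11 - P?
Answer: -13906991693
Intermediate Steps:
V(m, D) = 240 + D
T = 2 (T = -7 + 9 = 2)
t(Q) = 2
(V(A(25), -6) - 87601)*(158967 + O*t(-1)) = ((240 - 6) - 87601)*(158967 + 106*2) = (234 - 87601)*(158967 + 212) = -87367*159179 = -13906991693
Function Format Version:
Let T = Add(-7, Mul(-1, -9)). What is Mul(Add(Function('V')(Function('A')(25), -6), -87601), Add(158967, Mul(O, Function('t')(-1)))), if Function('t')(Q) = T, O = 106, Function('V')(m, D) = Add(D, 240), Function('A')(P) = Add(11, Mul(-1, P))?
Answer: -13906991693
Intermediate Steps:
Function('V')(m, D) = Add(240, D)
T = 2 (T = Add(-7, 9) = 2)
Function('t')(Q) = 2
Mul(Add(Function('V')(Function('A')(25), -6), -87601), Add(158967, Mul(O, Function('t')(-1)))) = Mul(Add(Add(240, -6), -87601), Add(158967, Mul(106, 2))) = Mul(Add(234, -87601), Add(158967, 212)) = Mul(-87367, 159179) = -13906991693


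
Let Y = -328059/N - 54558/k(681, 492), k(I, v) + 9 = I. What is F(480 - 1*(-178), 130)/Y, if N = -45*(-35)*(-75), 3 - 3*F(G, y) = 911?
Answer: 63560000/16466159 ≈ 3.8600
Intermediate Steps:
F(G, y) = -908/3 (F(G, y) = 1 - 1/3*911 = 1 - 911/3 = -908/3)
N = -118125 (N = 1575*(-75) = -118125)
k(I, v) = -9 + I
Y = -16466159/210000 (Y = -328059/(-118125) - 54558/(-9 + 681) = -328059*(-1/118125) - 54558/672 = 36451/13125 - 54558*1/672 = 36451/13125 - 1299/16 = -16466159/210000 ≈ -78.410)
F(480 - 1*(-178), 130)/Y = -908/(3*(-16466159/210000)) = -908/3*(-210000/16466159) = 63560000/16466159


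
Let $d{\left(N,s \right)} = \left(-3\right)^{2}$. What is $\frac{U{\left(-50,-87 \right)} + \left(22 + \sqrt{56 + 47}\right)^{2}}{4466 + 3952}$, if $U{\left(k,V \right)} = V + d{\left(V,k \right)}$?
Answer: $\frac{509}{8418} + \frac{22 \sqrt{103}}{4209} \approx 0.11351$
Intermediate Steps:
$d{\left(N,s \right)} = 9$
$U{\left(k,V \right)} = 9 + V$ ($U{\left(k,V \right)} = V + 9 = 9 + V$)
$\frac{U{\left(-50,-87 \right)} + \left(22 + \sqrt{56 + 47}\right)^{2}}{4466 + 3952} = \frac{\left(9 - 87\right) + \left(22 + \sqrt{56 + 47}\right)^{2}}{4466 + 3952} = \frac{-78 + \left(22 + \sqrt{103}\right)^{2}}{8418} = \left(-78 + \left(22 + \sqrt{103}\right)^{2}\right) \frac{1}{8418} = - \frac{13}{1403} + \frac{\left(22 + \sqrt{103}\right)^{2}}{8418}$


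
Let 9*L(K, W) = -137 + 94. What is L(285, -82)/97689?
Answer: -43/879201 ≈ -4.8908e-5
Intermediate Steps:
L(K, W) = -43/9 (L(K, W) = (-137 + 94)/9 = (⅑)*(-43) = -43/9)
L(285, -82)/97689 = -43/9/97689 = -43/9*1/97689 = -43/879201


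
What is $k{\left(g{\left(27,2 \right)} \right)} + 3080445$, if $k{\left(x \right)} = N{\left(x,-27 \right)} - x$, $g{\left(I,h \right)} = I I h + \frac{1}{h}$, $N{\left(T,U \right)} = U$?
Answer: $\frac{6157919}{2} \approx 3.079 \cdot 10^{6}$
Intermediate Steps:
$g{\left(I,h \right)} = \frac{1}{h} + h I^{2}$ ($g{\left(I,h \right)} = I^{2} h + \frac{1}{h} = h I^{2} + \frac{1}{h} = \frac{1}{h} + h I^{2}$)
$k{\left(x \right)} = -27 - x$
$k{\left(g{\left(27,2 \right)} \right)} + 3080445 = \left(-27 - \left(\frac{1}{2} + 2 \cdot 27^{2}\right)\right) + 3080445 = \left(-27 - \left(\frac{1}{2} + 2 \cdot 729\right)\right) + 3080445 = \left(-27 - \left(\frac{1}{2} + 1458\right)\right) + 3080445 = \left(-27 - \frac{2917}{2}\right) + 3080445 = - \frac{2971}{2} + 3080445 = \frac{6157919}{2}$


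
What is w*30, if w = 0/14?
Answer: 0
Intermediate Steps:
w = 0 (w = 0*(1/14) = 0)
w*30 = 0*30 = 0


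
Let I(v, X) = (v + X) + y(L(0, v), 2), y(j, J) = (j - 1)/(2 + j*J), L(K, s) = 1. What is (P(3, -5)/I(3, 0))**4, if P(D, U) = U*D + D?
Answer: 256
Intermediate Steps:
P(D, U) = D + D*U (P(D, U) = D*U + D = D + D*U)
y(j, J) = (-1 + j)/(2 + J*j)
I(v, X) = X + v (I(v, X) = (v + X) + (-1 + 1)/(2 + 2*1) = (X + v) + 0/(2 + 2) = (X + v) + 0/4 = (X + v) + (1/4)*0 = (X + v) + 0 = X + v)
(P(3, -5)/I(3, 0))**4 = ((3*(1 - 5))/(0 + 3))**4 = ((3*(-4))/3)**4 = (-12*1/3)**4 = (-4)**4 = 256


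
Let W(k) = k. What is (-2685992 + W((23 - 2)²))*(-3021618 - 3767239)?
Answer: 18231821705207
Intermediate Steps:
(-2685992 + W((23 - 2)²))*(-3021618 - 3767239) = (-2685992 + (23 - 2)²)*(-3021618 - 3767239) = (-2685992 + 21²)*(-6788857) = (-2685992 + 441)*(-6788857) = -2685551*(-6788857) = 18231821705207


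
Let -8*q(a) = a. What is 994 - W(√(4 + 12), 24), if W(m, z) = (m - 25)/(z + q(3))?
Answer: 8954/9 ≈ 994.89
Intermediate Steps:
q(a) = -a/8
W(m, z) = (-25 + m)/(-3/8 + z) (W(m, z) = (m - 25)/(z - ⅛*3) = (-25 + m)/(z - 3/8) = (-25 + m)/(-3/8 + z))
994 - W(√(4 + 12), 24) = 994 - 8*(-25 + √(4 + 12))/(-3 + 8*24) = 994 - 8*(-25 + √16)/(-3 + 192) = 994 - 8*(-25 + 4)/189 = 994 - 8*(-21)/189 = 994 - 1*(-8/9) = 994 + 8/9 = 8954/9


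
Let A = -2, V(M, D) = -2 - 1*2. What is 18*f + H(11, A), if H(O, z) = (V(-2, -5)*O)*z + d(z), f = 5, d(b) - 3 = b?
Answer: 179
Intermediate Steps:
d(b) = 3 + b
V(M, D) = -4 (V(M, D) = -2 - 2 = -4)
H(O, z) = 3 + z - 4*O*z (H(O, z) = (-4*O)*z + (3 + z) = -4*O*z + (3 + z) = 3 + z - 4*O*z)
18*f + H(11, A) = 18*5 + (3 - 2 - 4*11*(-2)) = 90 + (3 - 2 + 88) = 90 + 89 = 179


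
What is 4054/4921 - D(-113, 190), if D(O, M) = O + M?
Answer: -374863/4921 ≈ -76.176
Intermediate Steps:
D(O, M) = M + O
4054/4921 - D(-113, 190) = 4054/4921 - (190 - 113) = 4054*(1/4921) - 1*77 = 4054/4921 - 77 = -374863/4921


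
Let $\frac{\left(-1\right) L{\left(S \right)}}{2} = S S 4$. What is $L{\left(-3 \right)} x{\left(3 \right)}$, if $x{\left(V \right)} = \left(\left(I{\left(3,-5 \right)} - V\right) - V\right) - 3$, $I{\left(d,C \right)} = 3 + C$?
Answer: $792$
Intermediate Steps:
$L{\left(S \right)} = - 8 S^{2}$ ($L{\left(S \right)} = - 2 S S 4 = - 2 S^{2} \cdot 4 = - 2 \cdot 4 S^{2} = - 8 S^{2}$)
$x{\left(V \right)} = -5 - 2 V$ ($x{\left(V \right)} = \left(\left(\left(3 - 5\right) - V\right) - V\right) - 3 = \left(\left(-2 - V\right) - V\right) - 3 = \left(-2 - 2 V\right) - 3 = -5 - 2 V$)
$L{\left(-3 \right)} x{\left(3 \right)} = - 8 \left(-3\right)^{2} \left(-5 - 6\right) = \left(-8\right) 9 \left(-5 - 6\right) = \left(-72\right) \left(-11\right) = 792$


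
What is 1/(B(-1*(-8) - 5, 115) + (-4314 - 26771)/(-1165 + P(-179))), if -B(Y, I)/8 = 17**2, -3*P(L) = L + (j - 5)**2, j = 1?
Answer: -3332/7610329 ≈ -0.00043783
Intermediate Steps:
P(L) = -16/3 - L/3 (P(L) = -(L + (1 - 5)**2)/3 = -(L + (-4)**2)/3 = -(L + 16)/3 = -(16 + L)/3 = -16/3 - L/3)
B(Y, I) = -2312 (B(Y, I) = -8*17**2 = -8*289 = -2312)
1/(B(-1*(-8) - 5, 115) + (-4314 - 26771)/(-1165 + P(-179))) = 1/(-2312 + (-4314 - 26771)/(-1165 + (-16/3 - 1/3*(-179)))) = 1/(-2312 - 31085/(-1165 + (-16/3 + 179/3))) = 1/(-2312 - 31085/(-1165 + 163/3)) = 1/(-2312 - 31085/(-3332/3)) = 1/(-2312 - 31085*(-3/3332)) = 1/(-2312 + 93255/3332) = 1/(-7610329/3332) = -3332/7610329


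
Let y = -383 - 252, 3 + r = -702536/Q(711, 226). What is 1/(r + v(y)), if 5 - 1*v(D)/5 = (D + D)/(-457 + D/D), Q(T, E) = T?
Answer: -54036/52956419 ≈ -0.0010204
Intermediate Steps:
r = -704669/711 (r = -3 - 702536/711 = -704669/711 ≈ -991.10)
y = -635
v(D) = 25 + 5*D/228 (v(D) = 25 - 5*(D + D)/(-457 + D/D) = 25 - 5*2*D/(-457 + 1) = 25 - 5*2*D/(-456) = 25 - 5*2*D*(-1)/456 = 25 - (-5)*D/228 = 25 + 5*D/228)
1/(r + v(y)) = 1/(-704669/711 + (25 + (5/228)*(-635))) = 1/(-704669/711 + (25 - 3175/228)) = 1/(-704669/711 + 2525/228) = 1/(-52956419/54036) = -54036/52956419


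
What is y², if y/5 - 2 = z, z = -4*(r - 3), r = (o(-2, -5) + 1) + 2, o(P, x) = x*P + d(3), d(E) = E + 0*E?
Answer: 62500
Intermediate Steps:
d(E) = E (d(E) = E + 0 = E)
o(P, x) = 3 + P*x (o(P, x) = x*P + 3 = P*x + 3 = 3 + P*x)
r = 16 (r = ((3 - 2*(-5)) + 1) + 2 = ((3 + 10) + 1) + 2 = (13 + 1) + 2 = 14 + 2 = 16)
z = -52 (z = -4*(16 - 3) = -4*13 = -52)
y = -250 (y = 10 + 5*(-52) = 10 - 260 = -250)
y² = (-250)² = 62500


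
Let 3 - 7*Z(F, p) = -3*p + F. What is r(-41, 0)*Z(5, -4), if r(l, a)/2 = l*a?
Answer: 0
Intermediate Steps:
Z(F, p) = 3/7 - F/7 + 3*p/7 (Z(F, p) = 3/7 - (-3*p + F)/7 = 3/7 - (F - 3*p)/7 = 3/7 + (-F/7 + 3*p/7) = 3/7 - F/7 + 3*p/7)
r(l, a) = 2*a*l (r(l, a) = 2*(l*a) = 2*(a*l) = 2*a*l)
r(-41, 0)*Z(5, -4) = (2*0*(-41))*(3/7 - ⅐*5 + (3/7)*(-4)) = 0*(3/7 - 5/7 - 12/7) = 0*(-2) = 0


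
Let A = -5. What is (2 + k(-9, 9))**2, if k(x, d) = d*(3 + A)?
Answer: 256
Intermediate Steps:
k(x, d) = -2*d (k(x, d) = d*(3 - 5) = d*(-2) = -2*d)
(2 + k(-9, 9))**2 = (2 - 2*9)**2 = (2 - 18)**2 = (-16)**2 = 256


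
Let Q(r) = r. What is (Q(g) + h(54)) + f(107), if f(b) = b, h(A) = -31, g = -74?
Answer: 2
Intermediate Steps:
(Q(g) + h(54)) + f(107) = (-74 - 31) + 107 = -105 + 107 = 2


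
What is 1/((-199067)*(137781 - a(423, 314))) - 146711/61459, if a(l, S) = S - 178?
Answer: -4019966083851324/1684012075056685 ≈ -2.3871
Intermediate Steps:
a(l, S) = -178 + S
1/((-199067)*(137781 - a(423, 314))) - 146711/61459 = 1/((-199067)*(137781 - (-178 + 314))) - 146711/61459 = -1/(199067*(137781 - 1*136)) - 146711*1/61459 = -1/(199067*(137781 - 136)) - 146711/61459 = -1/199067/137645 - 146711/61459 = -1/199067*1/137645 - 146711/61459 = -1/27400577215 - 146711/61459 = -4019966083851324/1684012075056685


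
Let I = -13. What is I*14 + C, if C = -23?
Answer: -205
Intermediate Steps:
I*14 + C = -13*14 - 23 = -182 - 23 = -205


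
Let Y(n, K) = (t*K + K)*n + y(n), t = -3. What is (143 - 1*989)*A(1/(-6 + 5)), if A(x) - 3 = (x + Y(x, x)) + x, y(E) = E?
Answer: 1692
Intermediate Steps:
Y(n, K) = n - 2*K*n (Y(n, K) = (-3*K + K)*n + n = (-2*K)*n + n = -2*K*n + n = n - 2*K*n)
A(x) = 3 + 2*x + x*(1 - 2*x) (A(x) = 3 + ((x + x*(1 - 2*x)) + x) = 3 + (2*x + x*(1 - 2*x)) = 3 + 2*x + x*(1 - 2*x))
(143 - 1*989)*A(1/(-6 + 5)) = (143 - 1*989)*(3 - 2/(-6 + 5)² + 3/(-6 + 5)) = (143 - 989)*(3 - 2*(1/(-1))² + 3/(-1)) = -846*(3 - 2*(-1)² + 3*(-1)) = -846*(3 - 2*1 - 3) = -846*(3 - 2 - 3) = -846*(-2) = 1692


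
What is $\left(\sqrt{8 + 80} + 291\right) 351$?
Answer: $102141 + 702 \sqrt{22} \approx 1.0543 \cdot 10^{5}$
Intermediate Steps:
$\left(\sqrt{8 + 80} + 291\right) 351 = \left(\sqrt{88} + 291\right) 351 = \left(2 \sqrt{22} + 291\right) 351 = \left(291 + 2 \sqrt{22}\right) 351 = 102141 + 702 \sqrt{22}$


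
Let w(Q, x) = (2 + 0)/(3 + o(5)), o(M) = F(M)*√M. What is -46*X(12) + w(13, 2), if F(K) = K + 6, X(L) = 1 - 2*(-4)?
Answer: -123375/298 + 11*√5/298 ≈ -413.93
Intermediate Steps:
X(L) = 9 (X(L) = 1 + 8 = 9)
F(K) = 6 + K
o(M) = √M*(6 + M) (o(M) = (6 + M)*√M = √M*(6 + M))
w(Q, x) = 2/(3 + 11*√5) (w(Q, x) = (2 + 0)/(3 + √5*(6 + 5)) = 2/(3 + √5*11) = 2/(3 + 11*√5))
-46*X(12) + w(13, 2) = -46*9 + (-3/298 + 11*√5/298) = -414 + (-3/298 + 11*√5/298) = -123375/298 + 11*√5/298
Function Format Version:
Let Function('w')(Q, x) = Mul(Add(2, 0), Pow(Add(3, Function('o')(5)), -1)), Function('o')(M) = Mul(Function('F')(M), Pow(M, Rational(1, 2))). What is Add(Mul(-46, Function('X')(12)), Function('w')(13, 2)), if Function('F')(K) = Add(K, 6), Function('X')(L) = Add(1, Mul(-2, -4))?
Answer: Add(Rational(-123375, 298), Mul(Rational(11, 298), Pow(5, Rational(1, 2)))) ≈ -413.93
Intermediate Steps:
Function('X')(L) = 9 (Function('X')(L) = Add(1, 8) = 9)
Function('F')(K) = Add(6, K)
Function('o')(M) = Mul(Pow(M, Rational(1, 2)), Add(6, M)) (Function('o')(M) = Mul(Add(6, M), Pow(M, Rational(1, 2))) = Mul(Pow(M, Rational(1, 2)), Add(6, M)))
Function('w')(Q, x) = Mul(2, Pow(Add(3, Mul(11, Pow(5, Rational(1, 2)))), -1)) (Function('w')(Q, x) = Mul(Add(2, 0), Pow(Add(3, Mul(Pow(5, Rational(1, 2)), Add(6, 5))), -1)) = Mul(2, Pow(Add(3, Mul(Pow(5, Rational(1, 2)), 11)), -1)) = Mul(2, Pow(Add(3, Mul(11, Pow(5, Rational(1, 2)))), -1)))
Add(Mul(-46, Function('X')(12)), Function('w')(13, 2)) = Add(Mul(-46, 9), Add(Rational(-3, 298), Mul(Rational(11, 298), Pow(5, Rational(1, 2))))) = Add(-414, Add(Rational(-3, 298), Mul(Rational(11, 298), Pow(5, Rational(1, 2))))) = Add(Rational(-123375, 298), Mul(Rational(11, 298), Pow(5, Rational(1, 2))))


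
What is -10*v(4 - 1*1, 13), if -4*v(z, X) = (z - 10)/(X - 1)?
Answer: -35/24 ≈ -1.4583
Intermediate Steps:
v(z, X) = -(-10 + z)/(4*(-1 + X)) (v(z, X) = -(z - 10)/(4*(X - 1)) = -(-10 + z)/(4*(-1 + X)))
-10*v(4 - 1*1, 13) = -5*(10 - (4 - 1*1))/(2*(-1 + 13)) = -5*(10 - (4 - 1))/(2*12) = -5*(10 - 1*3)/(2*12) = -5*(10 - 3)/(2*12) = -5*7/(2*12) = -10*7/48 = -35/24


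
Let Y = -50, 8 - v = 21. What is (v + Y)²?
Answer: 3969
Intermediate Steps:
v = -13 (v = 8 - 1*21 = 8 - 21 = -13)
(v + Y)² = (-13 - 50)² = (-63)² = 3969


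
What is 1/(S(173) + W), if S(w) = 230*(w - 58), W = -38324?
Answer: -1/11874 ≈ -8.4218e-5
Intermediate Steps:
S(w) = -13340 + 230*w (S(w) = 230*(-58 + w) = -13340 + 230*w)
1/(S(173) + W) = 1/((-13340 + 230*173) - 38324) = 1/((-13340 + 39790) - 38324) = 1/(26450 - 38324) = 1/(-11874) = -1/11874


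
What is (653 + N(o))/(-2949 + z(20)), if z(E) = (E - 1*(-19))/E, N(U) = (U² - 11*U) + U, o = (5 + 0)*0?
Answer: -13060/58941 ≈ -0.22158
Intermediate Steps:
o = 0 (o = 5*0 = 0)
N(U) = U² - 10*U
z(E) = (19 + E)/E (z(E) = (E + 19)/E = (19 + E)/E)
(653 + N(o))/(-2949 + z(20)) = (653 + 0*(-10 + 0))/(-2949 + (19 + 20)/20) = (653 + 0*(-10))/(-2949 + (1/20)*39) = (653 + 0)/(-2949 + 39/20) = 653/(-58941/20) = 653*(-20/58941) = -13060/58941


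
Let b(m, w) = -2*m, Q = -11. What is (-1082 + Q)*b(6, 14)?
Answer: 13116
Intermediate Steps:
(-1082 + Q)*b(6, 14) = (-1082 - 11)*(-2*6) = -1093*(-12) = 13116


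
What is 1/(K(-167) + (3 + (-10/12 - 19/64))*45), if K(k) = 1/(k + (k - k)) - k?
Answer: 10688/2684127 ≈ 0.0039819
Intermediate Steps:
K(k) = 1/k - k (K(k) = 1/(k + 0) - k = 1/k - k)
1/(K(-167) + (3 + (-10/12 - 19/64))*45) = 1/((1/(-167) - 1*(-167)) + (3 + (-10/12 - 19/64))*45) = 1/((-1/167 + 167) + (3 + (-10*1/12 - 19*1/64))*45) = 1/(27888/167 + (3 + (-⅚ - 19/64))*45) = 1/(27888/167 + (3 - 217/192)*45) = 1/(27888/167 + (359/192)*45) = 1/(27888/167 + 5385/64) = 1/(2684127/10688) = 10688/2684127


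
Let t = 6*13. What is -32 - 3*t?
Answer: -266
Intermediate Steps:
t = 78
-32 - 3*t = -32 - 3*78 = -32 - 234 = -266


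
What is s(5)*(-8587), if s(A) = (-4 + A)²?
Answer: -8587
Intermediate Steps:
s(5)*(-8587) = (-4 + 5)²*(-8587) = 1²*(-8587) = 1*(-8587) = -8587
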